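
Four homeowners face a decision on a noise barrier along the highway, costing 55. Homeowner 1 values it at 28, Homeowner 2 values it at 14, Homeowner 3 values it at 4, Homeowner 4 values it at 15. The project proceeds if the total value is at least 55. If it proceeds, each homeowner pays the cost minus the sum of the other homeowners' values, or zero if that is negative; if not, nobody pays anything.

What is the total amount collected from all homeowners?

39

Total value 61 ≥ cost 55, so it is built.
Homeowner 1: others sum to 33; max(0, 55 - 33) = 22.
Homeowner 2: others sum to 47; max(0, 55 - 47) = 8.
Homeowner 3: others sum to 57; max(0, 55 - 57) = 0.
Homeowner 4: others sum to 46; max(0, 55 - 46) = 9.
Total collected = 22 + 8 + 0 + 9 = 39.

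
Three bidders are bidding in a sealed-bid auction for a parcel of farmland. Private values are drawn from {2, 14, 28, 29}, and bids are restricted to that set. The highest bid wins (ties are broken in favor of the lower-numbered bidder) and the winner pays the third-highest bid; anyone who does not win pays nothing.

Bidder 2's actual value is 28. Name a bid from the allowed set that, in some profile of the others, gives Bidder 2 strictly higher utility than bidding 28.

29

Suppose Bidder 1 bids 2 and Bidder 3 bids 29.
Bid 28: loses, pays 0, utility 0.
Bid 29: wins, pays 2, utility 28 - 2 = 26.
So bidding 29 beats truth here (26 > 0).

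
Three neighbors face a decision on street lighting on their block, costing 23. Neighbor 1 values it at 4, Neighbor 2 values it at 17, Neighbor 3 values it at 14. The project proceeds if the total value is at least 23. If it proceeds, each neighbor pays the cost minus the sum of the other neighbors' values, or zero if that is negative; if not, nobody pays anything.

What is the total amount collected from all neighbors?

Total value 35 ≥ cost 23, so it is built.
Neighbor 1: others sum to 31; max(0, 23 - 31) = 0.
Neighbor 2: others sum to 18; max(0, 23 - 18) = 5.
Neighbor 3: others sum to 21; max(0, 23 - 21) = 2.
Total collected = 0 + 5 + 2 = 7.

7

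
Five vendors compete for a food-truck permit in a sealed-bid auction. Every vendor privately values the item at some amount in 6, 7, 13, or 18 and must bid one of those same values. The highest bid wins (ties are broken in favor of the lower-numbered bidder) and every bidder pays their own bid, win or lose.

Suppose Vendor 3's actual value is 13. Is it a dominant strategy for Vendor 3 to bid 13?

No

Consider the case where Vendor 1 bids 6, Vendor 2 bids 6, Vendor 4 bids 6 and Vendor 5 bids 6.
Truthful bid 13: wins, pays 13, utility 13 - 13 = 0.
Bid 7 instead: wins, pays 7, utility 13 - 7 = 6.
Since 6 > 0, bidding 7 is strictly better here, so truthful bidding is not dominant.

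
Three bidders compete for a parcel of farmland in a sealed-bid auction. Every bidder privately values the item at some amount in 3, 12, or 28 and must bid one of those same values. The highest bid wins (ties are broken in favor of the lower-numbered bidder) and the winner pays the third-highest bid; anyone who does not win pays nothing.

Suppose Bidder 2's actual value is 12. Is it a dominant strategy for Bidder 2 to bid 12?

Consider the case where Bidder 1 bids 3 and Bidder 3 bids 28.
Truthful bid 12: loses, pays 0, utility 0.
Bid 28 instead: wins, pays 3, utility 12 - 3 = 9.
Since 9 > 0, bidding 28 is strictly better here, so truthful bidding is not dominant.

No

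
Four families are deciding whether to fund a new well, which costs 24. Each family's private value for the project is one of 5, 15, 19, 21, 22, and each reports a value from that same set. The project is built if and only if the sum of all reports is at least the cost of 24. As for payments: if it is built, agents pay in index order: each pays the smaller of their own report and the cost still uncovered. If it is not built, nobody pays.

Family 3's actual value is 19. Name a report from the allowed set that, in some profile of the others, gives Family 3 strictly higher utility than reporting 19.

Suppose Family 1 reports 5, Family 2 reports 5 and Family 4 reports 15.
Report 19: project built, pays 14, utility 19 - 14 = 5.
Report 5: project built, pays 5, utility 19 - 5 = 14.
So reporting 5 beats truth here (14 > 5).

5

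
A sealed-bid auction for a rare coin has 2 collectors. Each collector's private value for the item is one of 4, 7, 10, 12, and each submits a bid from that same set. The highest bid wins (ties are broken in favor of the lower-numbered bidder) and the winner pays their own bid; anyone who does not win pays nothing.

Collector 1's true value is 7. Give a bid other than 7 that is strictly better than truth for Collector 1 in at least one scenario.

4

Suppose Collector 2 bids 4.
Bid 7: wins, pays 7, utility 7 - 7 = 0.
Bid 4: wins, pays 4, utility 7 - 4 = 3.
So bidding 4 beats truth here (3 > 0).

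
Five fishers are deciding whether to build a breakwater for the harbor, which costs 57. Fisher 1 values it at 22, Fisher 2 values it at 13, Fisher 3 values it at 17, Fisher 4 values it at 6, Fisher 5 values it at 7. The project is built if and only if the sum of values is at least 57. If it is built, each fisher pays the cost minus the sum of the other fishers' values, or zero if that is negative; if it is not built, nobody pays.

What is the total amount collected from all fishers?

28

Total value 65 ≥ cost 57, so it is built.
Fisher 1: others sum to 43; max(0, 57 - 43) = 14.
Fisher 2: others sum to 52; max(0, 57 - 52) = 5.
Fisher 3: others sum to 48; max(0, 57 - 48) = 9.
Fisher 4: others sum to 59; max(0, 57 - 59) = 0.
Fisher 5: others sum to 58; max(0, 57 - 58) = 0.
Total collected = 14 + 5 + 9 + 0 + 0 = 28.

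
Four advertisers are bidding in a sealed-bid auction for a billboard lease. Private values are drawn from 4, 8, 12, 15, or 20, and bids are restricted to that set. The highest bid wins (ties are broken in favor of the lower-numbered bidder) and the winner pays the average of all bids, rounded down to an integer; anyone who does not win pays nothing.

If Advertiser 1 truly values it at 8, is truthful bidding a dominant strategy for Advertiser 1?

No

Consider the case where Advertiser 2 bids 4, Advertiser 3 bids 4 and Advertiser 4 bids 4.
Truthful bid 8: wins, pays 5, utility 8 - 5 = 3.
Bid 4 instead: wins, pays 4, utility 8 - 4 = 4.
Since 4 > 3, bidding 4 is strictly better here, so truthful bidding is not dominant.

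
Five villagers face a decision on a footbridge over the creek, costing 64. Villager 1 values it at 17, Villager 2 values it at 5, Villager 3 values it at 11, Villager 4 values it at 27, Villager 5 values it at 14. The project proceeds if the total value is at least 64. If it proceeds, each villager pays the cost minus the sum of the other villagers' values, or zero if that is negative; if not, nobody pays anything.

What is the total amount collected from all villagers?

29

Total value 74 ≥ cost 64, so it is built.
Villager 1: others sum to 57; max(0, 64 - 57) = 7.
Villager 2: others sum to 69; max(0, 64 - 69) = 0.
Villager 3: others sum to 63; max(0, 64 - 63) = 1.
Villager 4: others sum to 47; max(0, 64 - 47) = 17.
Villager 5: others sum to 60; max(0, 64 - 60) = 4.
Total collected = 7 + 0 + 1 + 17 + 4 = 29.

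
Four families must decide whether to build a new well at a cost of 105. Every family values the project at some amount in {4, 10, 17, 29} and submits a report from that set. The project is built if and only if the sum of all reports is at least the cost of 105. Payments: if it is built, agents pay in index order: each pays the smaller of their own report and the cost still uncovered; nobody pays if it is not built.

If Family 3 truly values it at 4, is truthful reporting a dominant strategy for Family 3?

Yes

Check each profile of the others' reports and compare truth against every alternative report.
Others report (4, 4, 4): truth gives 0, best alternative gives 0.
Others report (4, 4, 10): truth gives 0, best alternative gives 0.
Others report (4, 4, 17): truth gives 0, best alternative gives 0.
Others report (4, 4, 29): truth gives 0, best alternative gives 0.
Others report (4, 10, 4): truth gives 0, best alternative gives 0.
Others report (4, 10, 10): truth gives 0, best alternative gives 0.
(Remaining 58 profiles checked similarly; truth is weakly best in each.)
In every case the truthful report is at least as good as any alternative, so it is a dominant strategy.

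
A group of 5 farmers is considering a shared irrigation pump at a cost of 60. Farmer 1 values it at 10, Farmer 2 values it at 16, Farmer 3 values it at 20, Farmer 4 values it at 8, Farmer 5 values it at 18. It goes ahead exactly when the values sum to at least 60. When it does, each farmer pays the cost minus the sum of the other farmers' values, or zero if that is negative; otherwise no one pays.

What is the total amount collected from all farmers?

18

Total value 72 ≥ cost 60, so it is built.
Farmer 1: others sum to 62; max(0, 60 - 62) = 0.
Farmer 2: others sum to 56; max(0, 60 - 56) = 4.
Farmer 3: others sum to 52; max(0, 60 - 52) = 8.
Farmer 4: others sum to 64; max(0, 60 - 64) = 0.
Farmer 5: others sum to 54; max(0, 60 - 54) = 6.
Total collected = 0 + 4 + 8 + 0 + 6 = 18.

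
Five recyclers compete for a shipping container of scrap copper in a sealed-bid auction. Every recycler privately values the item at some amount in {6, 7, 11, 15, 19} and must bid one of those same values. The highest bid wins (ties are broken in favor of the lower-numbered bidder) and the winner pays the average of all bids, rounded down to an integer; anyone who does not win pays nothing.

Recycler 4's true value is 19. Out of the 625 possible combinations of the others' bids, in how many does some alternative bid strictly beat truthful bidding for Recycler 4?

77

Others bid (6, 6, 6, 6): truth gives 11; bid 7 gives 13 > 11. Violating.
Others bid (6, 6, 6, 7): truth gives 11; bid 7 gives 13 > 11. Violating.
Others bid (6, 6, 6, 11): truth gives 10; bid 11 gives 11 > 10. Violating.
Others bid (6, 6, 6, 15): truth gives 9; bid 15 gives 10 > 9. Violating.
Others bid (6, 6, 6, 19): truth gives 8; no alternative beats it.
Others bid (6, 6, 7, 19): truth gives 8; no alternative beats it.
(Checking all 625 profiles: 77 have a profitable deviation, 548 do not.)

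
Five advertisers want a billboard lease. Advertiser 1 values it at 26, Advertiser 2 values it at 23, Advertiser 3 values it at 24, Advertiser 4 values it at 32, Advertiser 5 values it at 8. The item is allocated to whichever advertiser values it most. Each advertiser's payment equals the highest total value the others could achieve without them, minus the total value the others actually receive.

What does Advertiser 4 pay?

26

Advertiser 4 has the highest value and receives the item.
Without Advertiser 4, the item would go to the next-highest value, 26, so the others could achieve 26.
With Advertiser 4 present and winning, the others receive nothing, so their total is 0.
Payment = 26 - 0 = 26.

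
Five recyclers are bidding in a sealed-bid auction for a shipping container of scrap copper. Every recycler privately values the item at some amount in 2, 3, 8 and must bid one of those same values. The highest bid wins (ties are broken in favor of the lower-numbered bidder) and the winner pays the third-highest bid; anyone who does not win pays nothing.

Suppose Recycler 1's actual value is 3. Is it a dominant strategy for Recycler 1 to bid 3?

Consider the case where Recycler 2 bids 2, Recycler 3 bids 2, Recycler 4 bids 2 and Recycler 5 bids 8.
Truthful bid 3: loses, pays 0, utility 0.
Bid 8 instead: wins, pays 2, utility 3 - 2 = 1.
Since 1 > 0, bidding 8 is strictly better here, so truthful bidding is not dominant.

No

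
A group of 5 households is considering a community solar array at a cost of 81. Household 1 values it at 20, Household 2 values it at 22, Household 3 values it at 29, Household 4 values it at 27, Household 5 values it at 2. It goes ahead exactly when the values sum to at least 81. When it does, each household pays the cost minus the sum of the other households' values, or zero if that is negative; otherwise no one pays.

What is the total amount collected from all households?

Total value 100 ≥ cost 81, so it is built.
Household 1: others sum to 80; max(0, 81 - 80) = 1.
Household 2: others sum to 78; max(0, 81 - 78) = 3.
Household 3: others sum to 71; max(0, 81 - 71) = 10.
Household 4: others sum to 73; max(0, 81 - 73) = 8.
Household 5: others sum to 98; max(0, 81 - 98) = 0.
Total collected = 1 + 3 + 10 + 8 + 0 = 22.

22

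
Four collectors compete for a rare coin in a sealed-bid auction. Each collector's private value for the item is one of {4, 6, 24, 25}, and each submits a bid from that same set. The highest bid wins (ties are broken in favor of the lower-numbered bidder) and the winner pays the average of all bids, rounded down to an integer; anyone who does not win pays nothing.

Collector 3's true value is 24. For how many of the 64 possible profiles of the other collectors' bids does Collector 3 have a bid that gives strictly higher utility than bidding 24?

Others bid (4, 4, 4): truth gives 15; bid 6 gives 20 > 15. Violating.
Others bid (4, 4, 6): truth gives 15; bid 6 gives 19 > 15. Violating.
Others bid (4, 4, 25): truth gives 0; bid 25 gives 10 > 0. Violating.
Others bid (4, 6, 25): truth gives 0; bid 25 gives 9 > 0. Violating.
Others bid (4, 4, 24): truth gives 10; no alternative beats it.
Others bid (4, 6, 4): truth gives 15; no alternative beats it.
(Checking all 64 profiles: 24 have a profitable deviation, 40 do not.)

24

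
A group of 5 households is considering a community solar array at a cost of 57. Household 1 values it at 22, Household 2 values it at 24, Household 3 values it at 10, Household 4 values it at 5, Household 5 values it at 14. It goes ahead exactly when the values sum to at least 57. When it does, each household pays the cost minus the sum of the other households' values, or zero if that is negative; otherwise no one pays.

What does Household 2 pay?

Total value 75 ≥ cost 57, so the project is built.
The other households' values sum to 51.
Cost minus that sum is 57 - 51 = 6.

6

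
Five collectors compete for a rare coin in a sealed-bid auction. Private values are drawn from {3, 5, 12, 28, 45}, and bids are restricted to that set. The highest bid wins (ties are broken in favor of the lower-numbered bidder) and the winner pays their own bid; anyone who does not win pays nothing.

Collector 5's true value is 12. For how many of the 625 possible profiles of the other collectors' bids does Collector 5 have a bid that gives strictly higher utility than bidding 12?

Others bid (3, 3, 3, 3): truth gives 0; bid 5 gives 7 > 0. Violating.
Others bid (3, 3, 3, 5): truth gives 0; no alternative beats it.
Others bid (3, 3, 3, 12): truth gives 0; no alternative beats it.
(Checking all 625 profiles: 1 has a profitable deviation, 624 do not.)

1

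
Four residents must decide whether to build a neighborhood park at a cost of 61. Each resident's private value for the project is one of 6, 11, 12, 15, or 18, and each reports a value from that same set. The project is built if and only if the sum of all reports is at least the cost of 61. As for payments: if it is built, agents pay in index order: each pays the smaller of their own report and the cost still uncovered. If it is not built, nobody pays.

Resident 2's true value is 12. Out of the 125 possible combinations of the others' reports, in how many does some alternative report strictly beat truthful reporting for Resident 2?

Others report (15, 18, 18): truth gives 0; report 11 gives 1 > 0. Violating.
Others report (18, 15, 18): truth gives 0; report 11 gives 1 > 0. Violating.
Others report (18, 18, 15): truth gives 0; report 11 gives 1 > 0. Violating.
Others report (18, 18, 18): truth gives 0; report 11 gives 1 > 0. Violating.
Others report (6, 6, 6): truth gives 0; no alternative beats it.
Others report (6, 6, 11): truth gives 0; no alternative beats it.
(Checking all 125 profiles: 4 have a profitable deviation, 121 do not.)

4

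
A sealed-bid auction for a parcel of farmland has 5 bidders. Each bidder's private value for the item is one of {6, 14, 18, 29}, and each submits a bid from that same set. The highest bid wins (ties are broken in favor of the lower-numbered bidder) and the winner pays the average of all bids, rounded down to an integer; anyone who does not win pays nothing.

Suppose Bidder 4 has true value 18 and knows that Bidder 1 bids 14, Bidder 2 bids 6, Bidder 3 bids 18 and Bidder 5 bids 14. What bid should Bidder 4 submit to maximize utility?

29

Bid 6: loses, pays 0, utility 0.
Bid 14: loses, pays 0, utility 0.
Bid 18: loses, pays 0, utility 0.
Bid 29: wins, pays 16, utility 18 - 16 = 2.
The best choice is 29 with utility 2.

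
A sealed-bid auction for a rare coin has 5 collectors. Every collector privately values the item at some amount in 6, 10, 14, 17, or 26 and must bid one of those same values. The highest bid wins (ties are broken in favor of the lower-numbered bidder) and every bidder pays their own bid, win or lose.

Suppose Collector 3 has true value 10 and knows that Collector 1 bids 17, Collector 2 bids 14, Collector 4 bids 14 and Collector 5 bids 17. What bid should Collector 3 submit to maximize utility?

Bid 6: loses but pays 6, utility -6.
Bid 10: loses but pays 10, utility -10.
Bid 14: loses but pays 14, utility -14.
Bid 17: loses but pays 17, utility -17.
Bid 26: wins, pays 26, utility 10 - 26 = -16.
The best choice is 6 with utility -6.

6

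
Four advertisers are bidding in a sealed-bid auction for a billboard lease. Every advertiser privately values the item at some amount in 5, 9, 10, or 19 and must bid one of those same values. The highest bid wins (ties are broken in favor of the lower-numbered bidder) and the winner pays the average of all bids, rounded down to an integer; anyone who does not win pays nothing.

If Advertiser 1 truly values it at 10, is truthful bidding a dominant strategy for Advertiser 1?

No

Consider the case where Advertiser 2 bids 5, Advertiser 3 bids 5 and Advertiser 4 bids 5.
Truthful bid 10: wins, pays 6, utility 10 - 6 = 4.
Bid 5 instead: wins, pays 5, utility 10 - 5 = 5.
Since 5 > 4, bidding 5 is strictly better here, so truthful bidding is not dominant.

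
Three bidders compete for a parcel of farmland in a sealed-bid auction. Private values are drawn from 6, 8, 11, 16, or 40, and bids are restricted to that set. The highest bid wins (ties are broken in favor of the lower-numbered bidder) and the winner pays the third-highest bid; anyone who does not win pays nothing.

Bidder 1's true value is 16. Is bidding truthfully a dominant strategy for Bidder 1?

Consider the case where Bidder 2 bids 6 and Bidder 3 bids 40.
Truthful bid 16: loses, pays 0, utility 0.
Bid 40 instead: wins, pays 6, utility 16 - 6 = 10.
Since 10 > 0, bidding 40 is strictly better here, so truthful bidding is not dominant.

No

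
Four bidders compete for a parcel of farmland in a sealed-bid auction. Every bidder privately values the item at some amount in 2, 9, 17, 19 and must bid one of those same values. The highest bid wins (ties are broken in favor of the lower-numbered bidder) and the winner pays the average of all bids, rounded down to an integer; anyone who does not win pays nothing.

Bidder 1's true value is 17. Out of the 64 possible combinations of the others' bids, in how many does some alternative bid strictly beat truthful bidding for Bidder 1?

Others bid (2, 2, 2): truth gives 12; bid 2 gives 15 > 12. Violating.
Others bid (2, 2, 9): truth gives 10; bid 9 gives 12 > 10. Violating.
Others bid (2, 2, 19): truth gives 0; bid 19 gives 7 > 0. Violating.
Others bid (2, 9, 2): truth gives 10; bid 9 gives 12 > 10. Violating.
Others bid (2, 2, 17): truth gives 8; no alternative beats it.
Others bid (2, 9, 17): truth gives 6; no alternative beats it.
(Checking all 64 profiles: 38 have a profitable deviation, 26 do not.)

38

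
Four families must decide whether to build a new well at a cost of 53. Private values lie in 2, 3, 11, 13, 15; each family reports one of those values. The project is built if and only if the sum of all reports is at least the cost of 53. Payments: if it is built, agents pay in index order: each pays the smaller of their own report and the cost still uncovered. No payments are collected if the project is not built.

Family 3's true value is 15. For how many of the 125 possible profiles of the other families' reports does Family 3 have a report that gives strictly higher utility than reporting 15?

10

Others report (11, 15, 15): truth gives 0; report 13 gives 2 > 0. Violating.
Others report (13, 13, 15): truth gives 0; report 13 gives 2 > 0. Violating.
Others report (13, 15, 13): truth gives 0; report 13 gives 2 > 0. Violating.
Others report (13, 15, 15): truth gives 0; report 11 gives 4 > 0. Violating.
Others report (2, 2, 2): truth gives 0; no alternative beats it.
Others report (2, 2, 3): truth gives 0; no alternative beats it.
(Checking all 125 profiles: 10 have a profitable deviation, 115 do not.)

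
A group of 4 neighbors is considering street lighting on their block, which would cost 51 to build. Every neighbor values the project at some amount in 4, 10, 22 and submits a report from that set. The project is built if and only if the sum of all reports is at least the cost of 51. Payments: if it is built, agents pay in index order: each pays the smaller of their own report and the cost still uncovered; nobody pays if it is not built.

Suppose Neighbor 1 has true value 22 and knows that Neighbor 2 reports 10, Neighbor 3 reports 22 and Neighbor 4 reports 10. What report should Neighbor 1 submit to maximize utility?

10

Report 4: project not built, utility 0.
Report 10: project built, pays 10, utility 22 - 10 = 12.
Report 22: project built, pays 22, utility 22 - 22 = 0.
The best choice is 10 with utility 12.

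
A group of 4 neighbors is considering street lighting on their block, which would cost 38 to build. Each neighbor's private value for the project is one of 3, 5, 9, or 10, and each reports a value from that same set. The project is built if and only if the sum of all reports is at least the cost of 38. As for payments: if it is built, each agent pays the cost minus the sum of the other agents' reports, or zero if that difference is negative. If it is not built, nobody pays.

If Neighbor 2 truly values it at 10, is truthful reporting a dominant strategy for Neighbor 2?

Yes

Check each profile of the others' reports and compare truth against every alternative report.
Others report (10, 10, 10): truth gives 2, best alternative gives 2.
Others report (9, 10, 10): truth gives 1, best alternative gives 1.
Others report (10, 9, 10): truth gives 1, best alternative gives 1.
Others report (10, 10, 9): truth gives 1, best alternative gives 1.
Others report (3, 3, 3): truth gives 0, best alternative gives 0.
Others report (3, 3, 5): truth gives 0, best alternative gives 0.
(Remaining 58 profiles checked similarly; truth is weakly best in each.)
In every case the truthful report is at least as good as any alternative, so it is a dominant strategy.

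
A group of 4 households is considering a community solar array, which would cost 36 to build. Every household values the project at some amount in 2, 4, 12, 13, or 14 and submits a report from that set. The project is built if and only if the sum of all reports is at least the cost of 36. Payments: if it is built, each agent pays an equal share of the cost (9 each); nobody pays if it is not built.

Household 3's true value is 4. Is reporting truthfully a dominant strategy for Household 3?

Consider the case where Household 1 reports 4, Household 2 reports 14 and Household 4 reports 14.
Truthful report 4: project built, pays 9, utility 4 - 9 = -5.
Report 2 instead: project not built, utility 0.
Since 0 > -5, reporting 2 is strictly better here, so truthful reporting is not dominant.

No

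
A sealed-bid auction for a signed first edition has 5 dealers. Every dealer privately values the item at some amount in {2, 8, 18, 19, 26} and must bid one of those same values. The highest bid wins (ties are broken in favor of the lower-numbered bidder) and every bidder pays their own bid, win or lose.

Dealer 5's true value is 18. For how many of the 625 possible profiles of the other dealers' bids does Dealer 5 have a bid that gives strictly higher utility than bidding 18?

610

Others bid (2, 2, 2, 2): truth gives 0; bid 8 gives 10 > 0. Violating.
Others bid (2, 2, 2, 18): truth gives -18; bid 19 gives -1 > -18. Violating.
Others bid (2, 2, 2, 19): truth gives -18; bid 2 gives -2 > -18. Violating.
Others bid (2, 2, 2, 26): truth gives -18; bid 2 gives -2 > -18. Violating.
Others bid (2, 2, 2, 8): truth gives 0; no alternative beats it.
Others bid (2, 2, 8, 2): truth gives 0; no alternative beats it.
(Checking all 625 profiles: 610 have a profitable deviation, 15 do not.)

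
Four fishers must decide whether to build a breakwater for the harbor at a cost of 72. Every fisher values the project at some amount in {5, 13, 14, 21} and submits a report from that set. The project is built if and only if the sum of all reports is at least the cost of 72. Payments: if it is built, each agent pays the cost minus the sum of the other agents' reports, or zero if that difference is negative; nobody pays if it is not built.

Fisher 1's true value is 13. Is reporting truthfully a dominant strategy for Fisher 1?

Yes

Check each profile of the others' reports and compare truth against every alternative report.
Others report (21, 21, 21): truth gives 4, best alternative gives 4.
Others report (5, 5, 5): truth gives 0, best alternative gives 0.
Others report (5, 5, 13): truth gives 0, best alternative gives 0.
Others report (5, 5, 14): truth gives 0, best alternative gives 0.
Others report (5, 5, 21): truth gives 0, best alternative gives 0.
Others report (5, 13, 5): truth gives 0, best alternative gives 0.
(Remaining 58 profiles checked similarly; truth is weakly best in each.)
In every case the truthful report is at least as good as any alternative, so it is a dominant strategy.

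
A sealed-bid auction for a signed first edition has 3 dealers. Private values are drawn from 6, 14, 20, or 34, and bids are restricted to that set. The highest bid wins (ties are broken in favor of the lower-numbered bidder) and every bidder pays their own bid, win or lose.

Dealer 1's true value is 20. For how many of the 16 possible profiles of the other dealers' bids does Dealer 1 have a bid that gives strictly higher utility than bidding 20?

Others bid (6, 6): truth gives 0; bid 6 gives 14 > 0. Violating.
Others bid (6, 14): truth gives 0; bid 14 gives 6 > 0. Violating.
Others bid (6, 34): truth gives -20; bid 6 gives -6 > -20. Violating.
Others bid (14, 6): truth gives 0; bid 14 gives 6 > 0. Violating.
Others bid (6, 20): truth gives 0; no alternative beats it.
Others bid (14, 20): truth gives 0; no alternative beats it.
(Checking all 16 profiles: 11 have a profitable deviation, 5 do not.)

11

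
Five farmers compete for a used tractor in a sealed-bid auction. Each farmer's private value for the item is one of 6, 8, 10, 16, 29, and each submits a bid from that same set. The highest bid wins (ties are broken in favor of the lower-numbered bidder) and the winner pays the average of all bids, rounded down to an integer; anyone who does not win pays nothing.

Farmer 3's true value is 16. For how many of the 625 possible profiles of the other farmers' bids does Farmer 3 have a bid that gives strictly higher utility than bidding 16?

138

Others bid (6, 6, 6, 6): truth gives 8; bid 8 gives 10 > 8. Violating.
Others bid (6, 6, 6, 8): truth gives 8; bid 8 gives 10 > 8. Violating.
Others bid (6, 6, 6, 10): truth gives 8; bid 10 gives 9 > 8. Violating.
Others bid (6, 6, 6, 29): truth gives 0; bid 29 gives 1 > 0. Violating.
Others bid (6, 6, 6, 16): truth gives 6; no alternative beats it.
Others bid (6, 6, 8, 16): truth gives 6; no alternative beats it.
(Checking all 625 profiles: 138 have a profitable deviation, 487 do not.)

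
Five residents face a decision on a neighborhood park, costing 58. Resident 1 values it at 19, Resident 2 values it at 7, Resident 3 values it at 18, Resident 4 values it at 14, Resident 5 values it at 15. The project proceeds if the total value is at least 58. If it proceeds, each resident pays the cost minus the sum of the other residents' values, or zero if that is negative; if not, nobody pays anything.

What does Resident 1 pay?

4

Total value 73 ≥ cost 58, so the project is built.
The other residents' values sum to 54.
Cost minus that sum is 58 - 54 = 4.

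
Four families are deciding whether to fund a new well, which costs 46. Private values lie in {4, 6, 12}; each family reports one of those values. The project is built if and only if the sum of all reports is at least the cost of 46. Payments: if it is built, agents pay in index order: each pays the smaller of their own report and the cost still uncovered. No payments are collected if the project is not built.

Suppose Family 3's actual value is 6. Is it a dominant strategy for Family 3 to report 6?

Check each profile of the others' reports and compare truth against every alternative report.
Others report (4, 4, 4): truth gives 0, best alternative gives 0.
Others report (4, 4, 6): truth gives 0, best alternative gives 0.
Others report (4, 4, 12): truth gives 0, best alternative gives 0.
Others report (4, 6, 4): truth gives 0, best alternative gives 0.
Others report (4, 6, 6): truth gives 0, best alternative gives 0.
Others report (4, 6, 12): truth gives 0, best alternative gives 0.
(Remaining 21 profiles checked similarly; truth is weakly best in each.)
In every case the truthful report is at least as good as any alternative, so it is a dominant strategy.

Yes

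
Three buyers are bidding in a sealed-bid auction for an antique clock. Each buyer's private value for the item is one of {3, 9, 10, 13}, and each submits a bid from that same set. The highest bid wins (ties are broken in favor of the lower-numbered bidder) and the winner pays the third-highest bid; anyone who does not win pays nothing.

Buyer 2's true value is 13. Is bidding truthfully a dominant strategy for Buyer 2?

Yes

Check each profile of the others' bids and compare truth against every alternative bid.
Others bid (3, 13): truth gives 10, best alternative gives 0.
Others bid (10, 3): truth gives 10, best alternative gives 0.
Others bid (9, 13): truth gives 4, best alternative gives 0.
Others bid (10, 9): truth gives 4, best alternative gives 0.
Others bid (10, 10): truth gives 3, best alternative gives 0.
Others bid (10, 13): truth gives 3, best alternative gives 0.
(Remaining 10 profiles checked similarly; truth is weakly best in each.)
In every case the truthful bid is at least as good as any alternative, so it is a dominant strategy.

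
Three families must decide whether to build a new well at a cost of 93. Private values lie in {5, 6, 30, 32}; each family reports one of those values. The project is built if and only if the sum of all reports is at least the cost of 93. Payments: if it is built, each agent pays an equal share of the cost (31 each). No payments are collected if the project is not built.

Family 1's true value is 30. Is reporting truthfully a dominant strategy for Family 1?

Consider the case where Family 2 reports 32 and Family 3 reports 32.
Truthful report 30: project built, pays 31, utility 30 - 31 = -1.
Report 5 instead: project not built, utility 0.
Since 0 > -1, reporting 5 is strictly better here, so truthful reporting is not dominant.

No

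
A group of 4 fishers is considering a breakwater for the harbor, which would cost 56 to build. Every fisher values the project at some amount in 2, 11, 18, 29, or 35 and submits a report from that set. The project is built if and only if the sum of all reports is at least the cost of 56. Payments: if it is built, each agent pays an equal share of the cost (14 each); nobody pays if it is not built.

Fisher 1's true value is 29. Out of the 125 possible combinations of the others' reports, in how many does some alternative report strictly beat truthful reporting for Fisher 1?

Others report (2, 2, 18): truth gives 0; report 35 gives 15 > 0. Violating.
Others report (2, 11, 11): truth gives 0; report 35 gives 15 > 0. Violating.
Others report (2, 18, 2): truth gives 0; report 35 gives 15 > 0. Violating.
Others report (11, 2, 11): truth gives 0; report 35 gives 15 > 0. Violating.
Others report (2, 2, 2): truth gives 0; no alternative beats it.
Others report (2, 2, 11): truth gives 0; no alternative beats it.
(Checking all 125 profiles: 6 have a profitable deviation, 119 do not.)

6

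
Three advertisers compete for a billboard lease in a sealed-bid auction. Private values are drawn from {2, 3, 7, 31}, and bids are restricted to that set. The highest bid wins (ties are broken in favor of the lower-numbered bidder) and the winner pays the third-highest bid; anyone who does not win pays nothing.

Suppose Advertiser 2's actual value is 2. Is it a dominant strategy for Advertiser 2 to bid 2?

Check each profile of the others' bids and compare truth against every alternative bid.
Others bid (2, 2): truth gives 0, best alternative gives 0.
Others bid (2, 3): truth gives 0, best alternative gives 0.
Others bid (2, 7): truth gives 0, best alternative gives 0.
Others bid (2, 31): truth gives 0, best alternative gives 0.
Others bid (3, 2): truth gives 0, best alternative gives 0.
Others bid (3, 3): truth gives 0, best alternative gives 0.
(Remaining 10 profiles checked similarly; truth is weakly best in each.)
In every case the truthful bid is at least as good as any alternative, so it is a dominant strategy.

Yes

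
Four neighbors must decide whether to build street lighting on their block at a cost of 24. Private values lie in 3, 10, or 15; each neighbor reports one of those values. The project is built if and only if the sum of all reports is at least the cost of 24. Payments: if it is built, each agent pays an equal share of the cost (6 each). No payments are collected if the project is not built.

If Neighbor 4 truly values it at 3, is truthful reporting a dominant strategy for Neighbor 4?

Yes

Check each profile of the others' reports and compare truth against every alternative report.
Others report (3, 3, 10): truth gives 0, best alternative gives -3.
Others report (3, 10, 3): truth gives 0, best alternative gives -3.
Others report (10, 3, 3): truth gives 0, best alternative gives -3.
Others report (3, 3, 15): truth gives -3, best alternative gives -3.
Others report (3, 10, 10): truth gives -3, best alternative gives -3.
Others report (3, 10, 15): truth gives -3, best alternative gives -3.
(Remaining 21 profiles checked similarly; truth is weakly best in each.)
In every case the truthful report is at least as good as any alternative, so it is a dominant strategy.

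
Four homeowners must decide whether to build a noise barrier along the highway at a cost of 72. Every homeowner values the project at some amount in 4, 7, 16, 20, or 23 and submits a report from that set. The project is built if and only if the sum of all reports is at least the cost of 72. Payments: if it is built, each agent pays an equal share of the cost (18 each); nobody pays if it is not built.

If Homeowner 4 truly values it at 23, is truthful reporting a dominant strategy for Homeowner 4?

Yes

Check each profile of the others' reports and compare truth against every alternative report.
Others report (4, 23, 23): truth gives 5, best alternative gives 0.
Others report (7, 20, 23): truth gives 5, best alternative gives 0.
Others report (7, 23, 20): truth gives 5, best alternative gives 0.
Others report (20, 7, 23): truth gives 5, best alternative gives 0.
Others report (20, 23, 7): truth gives 5, best alternative gives 0.
Others report (23, 4, 23): truth gives 5, best alternative gives 0.
(Remaining 119 profiles checked similarly; truth is weakly best in each.)
In every case the truthful report is at least as good as any alternative, so it is a dominant strategy.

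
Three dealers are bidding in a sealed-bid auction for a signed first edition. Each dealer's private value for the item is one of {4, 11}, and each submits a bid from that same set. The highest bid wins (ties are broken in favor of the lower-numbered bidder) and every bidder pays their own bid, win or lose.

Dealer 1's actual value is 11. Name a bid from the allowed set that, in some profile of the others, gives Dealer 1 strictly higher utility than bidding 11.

Suppose Dealer 2 bids 4 and Dealer 3 bids 4.
Bid 11: wins, pays 11, utility 11 - 11 = 0.
Bid 4: wins, pays 4, utility 11 - 4 = 7.
So bidding 4 beats truth here (7 > 0).

4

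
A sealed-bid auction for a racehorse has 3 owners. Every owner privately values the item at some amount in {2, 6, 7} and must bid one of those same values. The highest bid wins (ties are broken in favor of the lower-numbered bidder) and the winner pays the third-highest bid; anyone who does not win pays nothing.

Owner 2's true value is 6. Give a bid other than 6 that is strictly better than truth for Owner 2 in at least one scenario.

7

Suppose Owner 1 bids 2 and Owner 3 bids 7.
Bid 6: loses, pays 0, utility 0.
Bid 7: wins, pays 2, utility 6 - 2 = 4.
So bidding 7 beats truth here (4 > 0).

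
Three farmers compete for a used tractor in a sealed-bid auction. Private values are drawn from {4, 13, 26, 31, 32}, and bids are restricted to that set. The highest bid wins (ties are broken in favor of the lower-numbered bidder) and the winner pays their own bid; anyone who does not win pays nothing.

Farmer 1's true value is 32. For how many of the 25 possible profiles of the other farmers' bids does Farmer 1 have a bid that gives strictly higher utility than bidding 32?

16

Others bid (4, 4): truth gives 0; bid 4 gives 28 > 0. Violating.
Others bid (4, 13): truth gives 0; bid 13 gives 19 > 0. Violating.
Others bid (4, 26): truth gives 0; bid 26 gives 6 > 0. Violating.
Others bid (4, 31): truth gives 0; bid 31 gives 1 > 0. Violating.
Others bid (4, 32): truth gives 0; no alternative beats it.
Others bid (13, 32): truth gives 0; no alternative beats it.
(Checking all 25 profiles: 16 have a profitable deviation, 9 do not.)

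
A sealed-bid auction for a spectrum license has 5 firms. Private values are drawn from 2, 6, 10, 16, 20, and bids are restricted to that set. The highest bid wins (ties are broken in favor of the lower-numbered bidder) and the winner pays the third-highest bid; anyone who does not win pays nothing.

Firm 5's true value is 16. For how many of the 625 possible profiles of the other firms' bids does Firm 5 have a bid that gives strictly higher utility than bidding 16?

108

Others bid (2, 2, 2, 16): truth gives 0; bid 20 gives 14 > 0. Violating.
Others bid (2, 2, 6, 16): truth gives 0; bid 20 gives 10 > 0. Violating.
Others bid (2, 2, 10, 16): truth gives 0; bid 20 gives 6 > 0. Violating.
Others bid (2, 2, 16, 2): truth gives 0; bid 20 gives 14 > 0. Violating.
Others bid (2, 2, 2, 2): truth gives 14; no alternative beats it.
Others bid (2, 2, 2, 6): truth gives 14; no alternative beats it.
(Checking all 625 profiles: 108 have a profitable deviation, 517 do not.)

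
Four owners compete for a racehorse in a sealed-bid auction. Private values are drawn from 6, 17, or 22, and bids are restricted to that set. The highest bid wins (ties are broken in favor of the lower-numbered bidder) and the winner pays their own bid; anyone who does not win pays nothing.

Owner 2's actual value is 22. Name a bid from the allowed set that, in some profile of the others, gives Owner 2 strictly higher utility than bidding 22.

17

Suppose Owner 1 bids 6, Owner 3 bids 6 and Owner 4 bids 6.
Bid 22: wins, pays 22, utility 22 - 22 = 0.
Bid 17: wins, pays 17, utility 22 - 17 = 5.
So bidding 17 beats truth here (5 > 0).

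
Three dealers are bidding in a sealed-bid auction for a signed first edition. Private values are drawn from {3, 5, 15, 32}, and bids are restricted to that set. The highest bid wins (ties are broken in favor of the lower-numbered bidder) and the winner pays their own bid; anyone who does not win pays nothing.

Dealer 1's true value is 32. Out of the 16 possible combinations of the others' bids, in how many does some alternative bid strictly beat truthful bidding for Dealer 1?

9

Others bid (3, 3): truth gives 0; bid 3 gives 29 > 0. Violating.
Others bid (3, 5): truth gives 0; bid 5 gives 27 > 0. Violating.
Others bid (3, 15): truth gives 0; bid 15 gives 17 > 0. Violating.
Others bid (5, 3): truth gives 0; bid 5 gives 27 > 0. Violating.
Others bid (3, 32): truth gives 0; no alternative beats it.
Others bid (5, 32): truth gives 0; no alternative beats it.
(Checking all 16 profiles: 9 have a profitable deviation, 7 do not.)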